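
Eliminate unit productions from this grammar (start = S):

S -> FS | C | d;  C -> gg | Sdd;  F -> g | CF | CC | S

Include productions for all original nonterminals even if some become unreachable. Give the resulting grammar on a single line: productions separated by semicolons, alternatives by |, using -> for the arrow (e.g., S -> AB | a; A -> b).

S -> d | FS | gg | Sdd; C -> gg | Sdd; F -> d | g | CC | CF | FS | gg | Sdd

Unit productions: F->S, S->C.
Unit pairs (A ⇒* B via units): (F,C), (F,S), (S,C).
S: inherits non-unit rules of {C, S} → FS | Sdd | d | gg.
C: inherits non-unit rules of {C} → Sdd | gg.
F: inherits non-unit rules of {C, F, S} → CC | CF | FS | Sdd | d | g | gg.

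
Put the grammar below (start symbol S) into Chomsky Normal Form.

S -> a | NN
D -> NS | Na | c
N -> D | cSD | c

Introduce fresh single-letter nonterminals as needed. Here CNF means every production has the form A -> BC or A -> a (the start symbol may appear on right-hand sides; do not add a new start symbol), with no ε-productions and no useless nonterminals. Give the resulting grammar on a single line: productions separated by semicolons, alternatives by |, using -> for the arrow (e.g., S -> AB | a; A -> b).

No ε-productions.
After unit-elimination: S -> a | NN; D -> c | NS | Na; N -> c | NS | Na | cSD.
TERM: introduce A -> a, B -> c and substitute in every rule of length ≥2.
BIN: N -> BSD becomes N -> BC, C -> SD.

S -> a | NN; A -> a; B -> c; C -> SD; D -> c | NA | NS; N -> c | BC | NA | NS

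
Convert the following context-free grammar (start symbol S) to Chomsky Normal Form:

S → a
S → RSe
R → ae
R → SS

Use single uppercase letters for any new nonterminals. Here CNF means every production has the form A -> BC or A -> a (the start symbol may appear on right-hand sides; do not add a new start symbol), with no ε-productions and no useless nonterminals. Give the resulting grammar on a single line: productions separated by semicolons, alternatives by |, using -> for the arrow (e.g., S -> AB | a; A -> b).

S -> a | RC; A -> a; B -> e; C -> SB; R -> AB | SS

No ε-productions.
No unit productions to eliminate.
TERM: introduce A -> a, B -> e and substitute in every rule of length ≥2.
BIN: S -> RSB becomes S -> RC, C -> SB.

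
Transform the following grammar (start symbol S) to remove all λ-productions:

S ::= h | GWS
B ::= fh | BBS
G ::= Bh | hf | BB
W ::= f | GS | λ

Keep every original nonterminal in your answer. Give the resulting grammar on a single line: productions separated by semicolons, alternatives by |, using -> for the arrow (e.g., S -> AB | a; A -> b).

S -> h | GS | GWS; B -> fh | BBS; G -> BB | Bh | hf; W -> f | GS

Nullable set: {W}.
S -> GWS: W nullable, giving GS | GWS.
Drop W -> λ.
Unchanged (no nullable symbols): S -> h; B -> BBS; B -> fh; G -> BB; G -> Bh; G -> hf; W -> GS; W -> f.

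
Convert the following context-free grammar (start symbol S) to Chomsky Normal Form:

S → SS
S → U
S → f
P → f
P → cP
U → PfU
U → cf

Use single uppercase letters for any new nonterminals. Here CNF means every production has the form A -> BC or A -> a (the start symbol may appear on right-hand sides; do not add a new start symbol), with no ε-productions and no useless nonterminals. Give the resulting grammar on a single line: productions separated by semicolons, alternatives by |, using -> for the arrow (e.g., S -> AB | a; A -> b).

No ε-productions.
After unit-elimination: S -> f | SS | cf | PfU; P -> f | cP; U -> cf | PfU.
TERM: introduce A -> c, B -> f and substitute in every rule of length ≥2.
BIN: S -> PBU becomes S -> PC, C -> BU; U -> PBU becomes U -> PD, D -> BU.

S -> f | AB | PC | SS; A -> c; B -> f; C -> BU; D -> BU; P -> f | AP; U -> AB | PD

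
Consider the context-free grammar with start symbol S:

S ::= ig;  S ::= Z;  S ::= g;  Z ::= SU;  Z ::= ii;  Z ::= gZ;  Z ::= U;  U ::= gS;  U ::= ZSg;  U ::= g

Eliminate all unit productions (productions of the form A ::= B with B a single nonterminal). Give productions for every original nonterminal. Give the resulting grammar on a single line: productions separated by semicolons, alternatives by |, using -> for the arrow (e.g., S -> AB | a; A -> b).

S -> g | SU | gS | gZ | ig | ii | ZSg; U -> g | gS | ZSg; Z -> g | SU | gS | gZ | ii | ZSg

Unit productions: S->Z, Z->U.
Unit pairs (A ⇒* B via units): (S,U), (S,Z), (Z,U).
S: inherits non-unit rules of {S, U, Z} → SU | ZSg | g | gS | gZ | ig | ii.
U: inherits non-unit rules of {U} → ZSg | g | gS.
Z: inherits non-unit rules of {U, Z} → SU | ZSg | g | gS | gZ | ii.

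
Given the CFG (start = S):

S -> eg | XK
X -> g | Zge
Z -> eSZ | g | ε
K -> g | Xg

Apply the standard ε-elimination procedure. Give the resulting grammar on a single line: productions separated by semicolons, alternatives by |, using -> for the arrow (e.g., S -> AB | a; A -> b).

S -> XK | eg; K -> g | Xg; X -> g | ge | Zge; Z -> g | eS | eSZ

Nullable set: {Z}.
X -> Zge: Z nullable, giving Zge | ge.
Drop Z -> ε.
Z -> eSZ: Z nullable, giving eS | eSZ.
Unchanged (no nullable symbols): S -> XK; S -> eg; K -> Xg; K -> g; X -> g; Z -> g.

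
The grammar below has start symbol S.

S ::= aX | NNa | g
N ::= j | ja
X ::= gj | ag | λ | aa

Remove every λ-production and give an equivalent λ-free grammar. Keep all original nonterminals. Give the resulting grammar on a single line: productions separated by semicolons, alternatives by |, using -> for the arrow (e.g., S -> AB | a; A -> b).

S -> a | g | aX | NNa; N -> j | ja; X -> aa | ag | gj

Nullable set: {X}.
S -> aX: X nullable, giving a | aX.
Drop X -> λ.
Unchanged (no nullable symbols): S -> NNa; S -> g; N -> j; N -> ja; X -> aa; X -> ag; X -> gj.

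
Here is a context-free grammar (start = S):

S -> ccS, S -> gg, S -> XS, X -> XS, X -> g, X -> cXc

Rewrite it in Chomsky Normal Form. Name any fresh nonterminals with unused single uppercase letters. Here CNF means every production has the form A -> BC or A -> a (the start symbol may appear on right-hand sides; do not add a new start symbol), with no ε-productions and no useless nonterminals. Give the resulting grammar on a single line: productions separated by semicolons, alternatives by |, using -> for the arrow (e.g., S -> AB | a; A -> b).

S -> AC | BB | XS; A -> c; B -> g; C -> AS; D -> XA; X -> g | AD | XS

No ε-productions.
No unit productions to eliminate.
TERM: introduce A -> c, B -> g and substitute in every rule of length ≥2.
BIN: S -> AAS becomes S -> AC, C -> AS; X -> AXA becomes X -> AD, D -> XA.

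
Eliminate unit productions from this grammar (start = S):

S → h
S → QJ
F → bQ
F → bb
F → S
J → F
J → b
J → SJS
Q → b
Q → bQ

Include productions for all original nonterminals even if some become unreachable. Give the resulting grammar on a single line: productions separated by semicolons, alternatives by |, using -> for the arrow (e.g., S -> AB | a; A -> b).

S -> h | QJ; F -> h | QJ | bQ | bb; J -> b | h | QJ | bQ | bb | SJS; Q -> b | bQ

Unit productions: F->S, J->F.
Unit pairs (A ⇒* B via units): (F,S), (J,F), (J,S).
S: inherits non-unit rules of {S} → QJ | h.
F: inherits non-unit rules of {F, S} → QJ | bQ | bb | h.
J: inherits non-unit rules of {F, J, S} → QJ | SJS | b | bQ | bb | h.
Q: inherits non-unit rules of {Q} → b | bQ.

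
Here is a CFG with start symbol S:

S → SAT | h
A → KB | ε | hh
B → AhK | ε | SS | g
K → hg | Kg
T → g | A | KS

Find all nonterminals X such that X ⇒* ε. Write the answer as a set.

{A, B, T}

Directly nullable (have an ε-rule): {A, B}.
T is nullable via T -> A (every symbol on the right is already known nullable).
Not nullable: K, S — each has a terminal in every rule's right-hand side or depends on a non-nullable symbol.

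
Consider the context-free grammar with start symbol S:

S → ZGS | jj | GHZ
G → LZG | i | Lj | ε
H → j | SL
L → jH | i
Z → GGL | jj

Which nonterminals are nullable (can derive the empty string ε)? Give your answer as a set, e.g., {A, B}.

{G}

Directly nullable (have an ε-rule): {G}.
Not nullable: H, L, S, Z — each has a terminal in every rule's right-hand side or depends on a non-nullable symbol.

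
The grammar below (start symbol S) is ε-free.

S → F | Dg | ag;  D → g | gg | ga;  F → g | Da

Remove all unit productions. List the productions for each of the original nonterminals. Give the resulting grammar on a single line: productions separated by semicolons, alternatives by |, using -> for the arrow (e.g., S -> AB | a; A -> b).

S -> g | Da | Dg | ag; D -> g | ga | gg; F -> g | Da

Unit productions: S->F.
Unit pairs (A ⇒* B via units): (S,F).
S: inherits non-unit rules of {F, S} → Da | Dg | ag | g.
D: inherits non-unit rules of {D} → g | ga | gg.
F: inherits non-unit rules of {F} → Da | g.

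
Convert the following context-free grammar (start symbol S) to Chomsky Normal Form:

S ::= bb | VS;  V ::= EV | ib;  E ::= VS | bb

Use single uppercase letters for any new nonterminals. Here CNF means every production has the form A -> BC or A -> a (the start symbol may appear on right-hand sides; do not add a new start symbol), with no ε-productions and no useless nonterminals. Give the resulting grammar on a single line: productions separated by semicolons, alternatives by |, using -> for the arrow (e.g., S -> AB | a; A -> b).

No ε-productions.
No unit productions to eliminate.
TERM: introduce A -> b, B -> i and substitute in every rule of length ≥2.

S -> AA | VS; A -> b; B -> i; E -> AA | VS; V -> BA | EV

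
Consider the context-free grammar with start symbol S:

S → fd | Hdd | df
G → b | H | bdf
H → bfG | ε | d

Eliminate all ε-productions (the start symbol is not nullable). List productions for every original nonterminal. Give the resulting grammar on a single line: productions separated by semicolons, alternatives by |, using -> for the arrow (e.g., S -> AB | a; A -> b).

Nullable set: {G, H}.
S -> Hdd: H nullable, giving Hdd | dd.
G -> H: H nullable, giving H.
Drop H -> ε.
H -> bfG: G nullable, giving bf | bfG.
Unchanged (no nullable symbols): S -> df; S -> fd; G -> b; G -> bdf; H -> d.

S -> dd | df | fd | Hdd; G -> H | b | bdf; H -> d | bf | bfG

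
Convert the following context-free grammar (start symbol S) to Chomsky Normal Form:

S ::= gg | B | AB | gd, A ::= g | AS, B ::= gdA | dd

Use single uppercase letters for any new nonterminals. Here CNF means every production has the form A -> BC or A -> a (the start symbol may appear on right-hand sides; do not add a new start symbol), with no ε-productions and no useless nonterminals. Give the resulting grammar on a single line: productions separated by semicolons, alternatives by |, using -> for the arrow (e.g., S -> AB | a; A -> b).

S -> AB | CC | DC | DD | DF; A -> g | AS; B -> CC | DE; C -> d; D -> g; E -> CA; F -> CA

No ε-productions.
After unit-elimination: S -> AB | dd | gd | gg | gdA; A -> g | AS; B -> dd | gdA.
TERM: introduce C -> d, D -> g and substitute in every rule of length ≥2.
BIN: B -> DCA becomes B -> DE, E -> CA; S -> DCA becomes S -> DF, F -> CA.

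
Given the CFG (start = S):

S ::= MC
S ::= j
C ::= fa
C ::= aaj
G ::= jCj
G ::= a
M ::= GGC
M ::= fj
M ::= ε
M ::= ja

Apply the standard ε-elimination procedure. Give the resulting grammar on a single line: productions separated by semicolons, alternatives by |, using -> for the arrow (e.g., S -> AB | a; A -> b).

Nullable set: {M}.
S -> MC: M nullable, giving C | MC.
Drop M -> ε.
Unchanged (no nullable symbols): S -> j; C -> aaj; C -> fa; G -> a; G -> jCj; M -> GGC; M -> fj; M -> ja.

S -> C | j | MC; C -> fa | aaj; G -> a | jCj; M -> fj | ja | GGC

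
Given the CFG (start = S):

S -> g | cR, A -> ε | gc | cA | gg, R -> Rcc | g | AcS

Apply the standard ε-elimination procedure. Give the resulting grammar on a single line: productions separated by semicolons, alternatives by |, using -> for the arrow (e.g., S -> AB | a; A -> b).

S -> g | cR; A -> c | cA | gc | gg; R -> g | cS | AcS | Rcc

Nullable set: {A}.
Drop A -> ε.
A -> cA: A nullable, giving c | cA.
R -> AcS: A nullable, giving AcS | cS.
Unchanged (no nullable symbols): S -> cR; S -> g; A -> gc; A -> gg; R -> Rcc; R -> g.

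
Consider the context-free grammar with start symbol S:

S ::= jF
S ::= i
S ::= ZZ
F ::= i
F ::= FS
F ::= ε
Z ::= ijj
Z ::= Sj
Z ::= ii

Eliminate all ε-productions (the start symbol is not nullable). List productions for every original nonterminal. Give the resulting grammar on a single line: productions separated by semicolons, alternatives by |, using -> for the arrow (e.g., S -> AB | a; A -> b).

S -> i | j | ZZ | jF; F -> S | i | FS; Z -> Sj | ii | ijj

Nullable set: {F}.
S -> jF: F nullable, giving j | jF.
Drop F -> ε.
F -> FS: F nullable, giving FS | S.
Unchanged (no nullable symbols): S -> ZZ; S -> i; F -> i; Z -> Sj; Z -> ii; Z -> ijj.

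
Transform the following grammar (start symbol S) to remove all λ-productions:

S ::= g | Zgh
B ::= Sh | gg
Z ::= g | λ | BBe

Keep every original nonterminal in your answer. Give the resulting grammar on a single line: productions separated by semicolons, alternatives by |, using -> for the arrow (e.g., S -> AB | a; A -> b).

Nullable set: {Z}.
S -> Zgh: Z nullable, giving Zgh | gh.
Drop Z -> λ.
Unchanged (no nullable symbols): S -> g; B -> Sh; B -> gg; Z -> BBe; Z -> g.

S -> g | gh | Zgh; B -> Sh | gg; Z -> g | BBe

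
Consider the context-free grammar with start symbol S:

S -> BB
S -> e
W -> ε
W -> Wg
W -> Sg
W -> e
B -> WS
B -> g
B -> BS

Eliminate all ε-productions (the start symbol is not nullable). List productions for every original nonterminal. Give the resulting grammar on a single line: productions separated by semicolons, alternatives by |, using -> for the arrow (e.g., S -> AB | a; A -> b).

S -> e | BB; B -> S | g | BS | WS; W -> e | g | Sg | Wg

Nullable set: {W}.
B -> WS: W nullable, giving S | WS.
Drop W -> ε.
W -> Wg: W nullable, giving Wg | g.
Unchanged (no nullable symbols): S -> BB; S -> e; B -> BS; B -> g; W -> Sg; W -> e.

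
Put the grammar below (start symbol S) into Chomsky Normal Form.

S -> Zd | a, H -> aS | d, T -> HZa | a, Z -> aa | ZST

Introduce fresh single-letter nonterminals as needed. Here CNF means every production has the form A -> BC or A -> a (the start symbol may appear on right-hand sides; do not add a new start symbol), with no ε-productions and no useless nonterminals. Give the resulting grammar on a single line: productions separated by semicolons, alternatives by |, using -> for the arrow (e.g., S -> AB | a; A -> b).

S -> a | ZB; A -> a; B -> d; C -> ZA; D -> ST; H -> d | AS; T -> a | HC; Z -> AA | ZD

No ε-productions.
No unit productions to eliminate.
TERM: introduce A -> a, B -> d and substitute in every rule of length ≥2.
BIN: T -> HZA becomes T -> HC, C -> ZA; Z -> ZST becomes Z -> ZD, D -> ST.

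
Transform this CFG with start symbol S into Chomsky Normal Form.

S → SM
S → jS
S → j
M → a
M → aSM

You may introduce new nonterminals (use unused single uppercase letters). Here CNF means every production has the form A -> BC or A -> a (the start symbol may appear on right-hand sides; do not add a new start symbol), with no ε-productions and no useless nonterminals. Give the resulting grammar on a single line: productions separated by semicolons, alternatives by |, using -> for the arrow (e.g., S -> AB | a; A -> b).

No ε-productions.
No unit productions to eliminate.
TERM: introduce A -> a, B -> j and substitute in every rule of length ≥2.
BIN: M -> ASM becomes M -> AC, C -> SM.

S -> j | BS | SM; A -> a; B -> j; C -> SM; M -> a | AC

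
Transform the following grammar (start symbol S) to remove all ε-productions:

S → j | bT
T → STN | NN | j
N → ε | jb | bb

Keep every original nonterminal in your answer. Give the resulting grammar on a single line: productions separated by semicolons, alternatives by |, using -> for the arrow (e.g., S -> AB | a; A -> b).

Nullable set: {N, T}.
S -> bT: T nullable, giving b | bT.
Drop N -> ε.
T -> NN: N, N nullable, giving N | NN.
T -> STN: T, N nullable, giving S | SN | ST | STN.
Unchanged (no nullable symbols): S -> j; N -> bb; N -> jb; T -> j.

S -> b | j | bT; N -> bb | jb; T -> N | S | j | NN | SN | ST | STN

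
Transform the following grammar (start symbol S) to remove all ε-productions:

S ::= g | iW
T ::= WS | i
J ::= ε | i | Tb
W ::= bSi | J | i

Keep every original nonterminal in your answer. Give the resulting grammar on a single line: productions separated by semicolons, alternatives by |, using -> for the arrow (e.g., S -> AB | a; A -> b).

S -> g | i | iW; J -> i | Tb; T -> S | i | WS; W -> J | i | bSi

Nullable set: {J, W}.
S -> iW: W nullable, giving i | iW.
Drop J -> ε.
T -> WS: W nullable, giving S | WS.
W -> J: J nullable, giving J.
Unchanged (no nullable symbols): S -> g; J -> Tb; J -> i; T -> i; W -> bSi; W -> i.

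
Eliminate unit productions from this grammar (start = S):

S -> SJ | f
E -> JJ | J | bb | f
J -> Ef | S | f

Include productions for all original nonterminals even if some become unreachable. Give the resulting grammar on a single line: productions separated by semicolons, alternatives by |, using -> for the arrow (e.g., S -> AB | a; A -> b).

S -> f | SJ; E -> f | Ef | JJ | SJ | bb; J -> f | Ef | SJ

Unit productions: E->J, J->S.
Unit pairs (A ⇒* B via units): (E,J), (E,S), (J,S).
S: inherits non-unit rules of {S} → SJ | f.
E: inherits non-unit rules of {E, J, S} → Ef | JJ | SJ | bb | f.
J: inherits non-unit rules of {J, S} → Ef | SJ | f.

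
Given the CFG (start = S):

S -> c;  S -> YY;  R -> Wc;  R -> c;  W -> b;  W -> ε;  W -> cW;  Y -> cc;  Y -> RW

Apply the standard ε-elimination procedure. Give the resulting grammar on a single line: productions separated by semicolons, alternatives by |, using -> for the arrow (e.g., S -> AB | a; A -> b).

S -> c | YY; R -> c | Wc; W -> b | c | cW; Y -> R | RW | cc

Nullable set: {W}.
R -> Wc: W nullable, giving Wc | c.
Drop W -> ε.
W -> cW: W nullable, giving c | cW.
Y -> RW: W nullable, giving R | RW.
Unchanged (no nullable symbols): S -> YY; S -> c; R -> c; W -> b; Y -> cc.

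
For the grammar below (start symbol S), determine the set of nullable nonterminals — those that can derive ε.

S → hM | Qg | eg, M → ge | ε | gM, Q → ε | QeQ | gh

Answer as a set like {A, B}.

Directly nullable (have an ε-rule): {M, Q}.
Not nullable: S — each has a terminal in every rule's right-hand side or depends on a non-nullable symbol.

{M, Q}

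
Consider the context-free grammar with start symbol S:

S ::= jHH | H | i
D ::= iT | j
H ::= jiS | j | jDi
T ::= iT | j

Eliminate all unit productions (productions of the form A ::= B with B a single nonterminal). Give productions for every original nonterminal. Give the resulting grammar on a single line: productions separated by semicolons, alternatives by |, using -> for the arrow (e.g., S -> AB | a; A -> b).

S -> i | j | jDi | jHH | jiS; D -> j | iT; H -> j | jDi | jiS; T -> j | iT

Unit productions: S->H.
Unit pairs (A ⇒* B via units): (S,H).
S: inherits non-unit rules of {H, S} → i | j | jDi | jHH | jiS.
D: inherits non-unit rules of {D} → iT | j.
H: inherits non-unit rules of {H} → j | jDi | jiS.
T: inherits non-unit rules of {T} → iT | j.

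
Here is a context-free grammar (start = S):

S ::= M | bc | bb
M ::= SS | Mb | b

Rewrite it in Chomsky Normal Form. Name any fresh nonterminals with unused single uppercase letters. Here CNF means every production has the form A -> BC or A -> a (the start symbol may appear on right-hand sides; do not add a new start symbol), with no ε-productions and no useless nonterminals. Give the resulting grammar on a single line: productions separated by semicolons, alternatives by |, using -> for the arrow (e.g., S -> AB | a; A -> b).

S -> b | AA | AB | MA | SS; A -> b; B -> c; M -> b | MA | SS

No ε-productions.
After unit-elimination: S -> b | Mb | SS | bb | bc; M -> b | Mb | SS.
TERM: introduce A -> b, B -> c and substitute in every rule of length ≥2.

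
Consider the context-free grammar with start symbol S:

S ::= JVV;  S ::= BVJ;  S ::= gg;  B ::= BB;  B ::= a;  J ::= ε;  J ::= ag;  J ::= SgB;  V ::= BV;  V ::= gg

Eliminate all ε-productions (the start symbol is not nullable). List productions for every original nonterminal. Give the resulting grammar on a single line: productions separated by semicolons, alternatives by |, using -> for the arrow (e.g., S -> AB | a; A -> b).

S -> BV | VV | gg | BVJ | JVV; B -> a | BB; J -> ag | SgB; V -> BV | gg

Nullable set: {J}.
S -> BVJ: J nullable, giving BV | BVJ.
S -> JVV: J nullable, giving JVV | VV.
Drop J -> ε.
Unchanged (no nullable symbols): S -> gg; B -> BB; B -> a; J -> SgB; J -> ag; V -> BV; V -> gg.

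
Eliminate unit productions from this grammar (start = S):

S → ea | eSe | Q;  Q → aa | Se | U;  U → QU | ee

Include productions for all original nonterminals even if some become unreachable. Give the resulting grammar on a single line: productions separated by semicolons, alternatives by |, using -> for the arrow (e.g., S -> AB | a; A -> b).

Unit productions: Q->U, S->Q.
Unit pairs (A ⇒* B via units): (Q,U), (S,Q), (S,U).
S: inherits non-unit rules of {Q, S, U} → QU | Se | aa | eSe | ea | ee.
Q: inherits non-unit rules of {Q, U} → QU | Se | aa | ee.
U: inherits non-unit rules of {U} → QU | ee.

S -> QU | Se | aa | ea | ee | eSe; Q -> QU | Se | aa | ee; U -> QU | ee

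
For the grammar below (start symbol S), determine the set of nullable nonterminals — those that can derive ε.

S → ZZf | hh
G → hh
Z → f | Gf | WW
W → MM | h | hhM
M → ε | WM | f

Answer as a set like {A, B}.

Directly nullable (have an ε-rule): {M}.
W is nullable via W -> MM (every symbol on the right is already known nullable).
Z is nullable via Z -> WW (every symbol on the right is already known nullable).
Not nullable: G, S — each has a terminal in every rule's right-hand side or depends on a non-nullable symbol.

{M, W, Z}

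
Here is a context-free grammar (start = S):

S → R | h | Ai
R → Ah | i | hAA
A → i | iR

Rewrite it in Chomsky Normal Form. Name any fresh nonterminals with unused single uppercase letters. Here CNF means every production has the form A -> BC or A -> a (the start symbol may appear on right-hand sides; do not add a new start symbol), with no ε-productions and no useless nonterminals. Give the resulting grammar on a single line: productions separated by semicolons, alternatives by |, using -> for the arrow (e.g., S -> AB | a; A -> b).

S -> h | i | AB | AC | CE; A -> i | BR; B -> i; C -> h; D -> AA; E -> AA; R -> i | AC | CD

No ε-productions.
After unit-elimination: S -> h | i | Ah | Ai | hAA; A -> i | iR; R -> i | Ah | hAA.
TERM: introduce C -> h, B -> i and substitute in every rule of length ≥2.
BIN: R -> CAA becomes R -> CD, D -> AA; S -> CAA becomes S -> CE, E -> AA.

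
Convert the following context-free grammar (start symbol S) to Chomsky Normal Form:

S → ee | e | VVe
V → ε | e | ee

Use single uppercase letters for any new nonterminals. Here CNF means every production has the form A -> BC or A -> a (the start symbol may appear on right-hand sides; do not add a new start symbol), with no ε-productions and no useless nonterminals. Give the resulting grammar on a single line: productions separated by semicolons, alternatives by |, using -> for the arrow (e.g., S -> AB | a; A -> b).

S -> e | AA | VA | VB; A -> e; B -> VA; V -> e | AA

Nullable: {V}; after ε-elimination: S -> e | Ve | ee | VVe; V -> e | ee.
No unit productions to eliminate.
TERM: introduce A -> e and substitute in every rule of length ≥2.
BIN: S -> VVA becomes S -> VB, B -> VA.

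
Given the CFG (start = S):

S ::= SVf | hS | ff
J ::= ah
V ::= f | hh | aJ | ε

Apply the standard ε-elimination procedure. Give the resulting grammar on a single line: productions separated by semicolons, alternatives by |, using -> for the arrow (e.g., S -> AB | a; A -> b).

S -> Sf | ff | hS | SVf; J -> ah; V -> f | aJ | hh

Nullable set: {V}.
S -> SVf: V nullable, giving SVf | Sf.
Drop V -> ε.
Unchanged (no nullable symbols): S -> ff; S -> hS; J -> ah; V -> aJ; V -> f; V -> hh.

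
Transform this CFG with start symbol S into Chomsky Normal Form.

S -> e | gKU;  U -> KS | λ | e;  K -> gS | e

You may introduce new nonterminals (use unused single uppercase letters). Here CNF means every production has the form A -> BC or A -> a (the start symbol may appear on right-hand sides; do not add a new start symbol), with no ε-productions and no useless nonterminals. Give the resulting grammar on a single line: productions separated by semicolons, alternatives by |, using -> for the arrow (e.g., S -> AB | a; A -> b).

S -> e | AB | AK; A -> g; B -> KU; K -> e | AS; U -> e | KS

Nullable: {U}; after ε-elimination: S -> e | gK | gKU; K -> e | gS; U -> e | KS.
No unit productions to eliminate.
TERM: introduce A -> g and substitute in every rule of length ≥2.
BIN: S -> AKU becomes S -> AB, B -> KU.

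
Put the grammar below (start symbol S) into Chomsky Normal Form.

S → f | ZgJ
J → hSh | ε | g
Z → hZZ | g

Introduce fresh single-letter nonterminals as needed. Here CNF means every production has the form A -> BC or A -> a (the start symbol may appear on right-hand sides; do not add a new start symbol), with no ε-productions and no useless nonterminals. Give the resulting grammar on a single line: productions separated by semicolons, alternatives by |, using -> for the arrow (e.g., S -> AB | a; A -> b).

S -> f | ZB | ZD; A -> h; B -> g; C -> SA; D -> BJ; E -> ZZ; J -> g | AC; Z -> g | AE

Nullable: {J}; after ε-elimination: S -> f | Zg | ZgJ; J -> g | hSh; Z -> g | hZZ.
No unit productions to eliminate.
TERM: introduce B -> g, A -> h and substitute in every rule of length ≥2.
BIN: J -> ASA becomes J -> AC, C -> SA; S -> ZBJ becomes S -> ZD, D -> BJ; Z -> AZZ becomes Z -> AE, E -> ZZ.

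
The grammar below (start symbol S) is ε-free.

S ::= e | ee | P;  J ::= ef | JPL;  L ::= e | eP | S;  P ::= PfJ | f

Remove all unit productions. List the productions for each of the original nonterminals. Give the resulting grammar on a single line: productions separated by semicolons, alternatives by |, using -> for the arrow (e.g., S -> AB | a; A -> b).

Unit productions: L->S, S->P.
Unit pairs (A ⇒* B via units): (L,P), (L,S), (S,P).
S: inherits non-unit rules of {P, S} → PfJ | e | ee | f.
J: inherits non-unit rules of {J} → JPL | ef.
L: inherits non-unit rules of {L, P, S} → PfJ | e | eP | ee | f.
P: inherits non-unit rules of {P} → PfJ | f.

S -> e | f | ee | PfJ; J -> ef | JPL; L -> e | f | eP | ee | PfJ; P -> f | PfJ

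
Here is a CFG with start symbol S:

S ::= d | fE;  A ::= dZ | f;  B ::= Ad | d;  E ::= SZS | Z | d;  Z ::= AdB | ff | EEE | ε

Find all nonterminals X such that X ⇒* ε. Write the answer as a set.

Directly nullable (have an ε-rule): {Z}.
E is nullable via E -> Z (every symbol on the right is already known nullable).
Not nullable: A, B, S — each has a terminal in every rule's right-hand side or depends on a non-nullable symbol.

{E, Z}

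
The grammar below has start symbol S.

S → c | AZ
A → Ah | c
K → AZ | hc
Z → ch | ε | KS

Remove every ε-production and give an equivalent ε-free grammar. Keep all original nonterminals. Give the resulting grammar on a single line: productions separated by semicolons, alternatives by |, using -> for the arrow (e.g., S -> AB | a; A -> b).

Nullable set: {Z}.
S -> AZ: Z nullable, giving A | AZ.
K -> AZ: Z nullable, giving A | AZ.
Drop Z -> ε.
Unchanged (no nullable symbols): S -> c; A -> Ah; A -> c; K -> hc; Z -> KS; Z -> ch.

S -> A | c | AZ; A -> c | Ah; K -> A | AZ | hc; Z -> KS | ch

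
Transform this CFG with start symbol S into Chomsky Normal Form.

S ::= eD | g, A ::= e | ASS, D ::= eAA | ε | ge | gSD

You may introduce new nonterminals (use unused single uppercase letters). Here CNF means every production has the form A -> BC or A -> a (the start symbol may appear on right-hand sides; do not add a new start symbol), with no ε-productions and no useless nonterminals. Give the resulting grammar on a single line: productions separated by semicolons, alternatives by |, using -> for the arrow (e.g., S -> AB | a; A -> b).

S -> e | g | BD; A -> e | AE; B -> e; C -> g; D -> BF | CB | CG | CS; E -> SS; F -> AA; G -> SD

Nullable: {D}; after ε-elimination: S -> e | g | eD; A -> e | ASS; D -> gS | ge | eAA | gSD.
No unit productions to eliminate.
TERM: introduce B -> e, C -> g and substitute in every rule of length ≥2.
BIN: A -> ASS becomes A -> AE, E -> SS; D -> BAA becomes D -> BF, F -> AA; D -> CSD becomes D -> CG, G -> SD.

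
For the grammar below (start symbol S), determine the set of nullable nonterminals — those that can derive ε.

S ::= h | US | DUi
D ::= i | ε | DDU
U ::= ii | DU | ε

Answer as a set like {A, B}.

Directly nullable (have an ε-rule): {D, U}.
Not nullable: S — each has a terminal in every rule's right-hand side or depends on a non-nullable symbol.

{D, U}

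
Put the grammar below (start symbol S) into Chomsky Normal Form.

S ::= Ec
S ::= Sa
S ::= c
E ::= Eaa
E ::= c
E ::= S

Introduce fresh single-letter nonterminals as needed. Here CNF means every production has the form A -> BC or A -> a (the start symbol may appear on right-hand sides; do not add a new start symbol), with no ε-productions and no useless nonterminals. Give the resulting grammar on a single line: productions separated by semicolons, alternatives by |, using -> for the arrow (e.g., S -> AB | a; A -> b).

No ε-productions.
After unit-elimination: S -> c | Ec | Sa; E -> c | Ec | Sa | Eaa.
TERM: introduce A -> a, B -> c and substitute in every rule of length ≥2.
BIN: E -> EAA becomes E -> EC, C -> AA.

S -> c | EB | SA; A -> a; B -> c; C -> AA; E -> c | EB | EC | SA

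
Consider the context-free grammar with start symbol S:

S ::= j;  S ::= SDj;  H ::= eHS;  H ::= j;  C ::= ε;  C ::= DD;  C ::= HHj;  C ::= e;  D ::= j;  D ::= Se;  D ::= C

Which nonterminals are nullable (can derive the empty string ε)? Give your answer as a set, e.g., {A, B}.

Directly nullable (have an ε-rule): {C}.
D is nullable via D -> C (every symbol on the right is already known nullable).
Not nullable: H, S — each has a terminal in every rule's right-hand side or depends on a non-nullable symbol.

{C, D}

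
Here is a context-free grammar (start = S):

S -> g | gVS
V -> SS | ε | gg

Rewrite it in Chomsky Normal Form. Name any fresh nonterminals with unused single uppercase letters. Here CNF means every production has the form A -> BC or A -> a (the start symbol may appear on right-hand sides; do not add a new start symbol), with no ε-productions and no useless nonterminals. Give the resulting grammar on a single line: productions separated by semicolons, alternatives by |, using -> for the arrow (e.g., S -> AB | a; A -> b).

S -> g | AB | AS; A -> g; B -> VS; V -> AA | SS

Nullable: {V}; after ε-elimination: S -> g | gS | gVS; V -> SS | gg.
No unit productions to eliminate.
TERM: introduce A -> g and substitute in every rule of length ≥2.
BIN: S -> AVS becomes S -> AB, B -> VS.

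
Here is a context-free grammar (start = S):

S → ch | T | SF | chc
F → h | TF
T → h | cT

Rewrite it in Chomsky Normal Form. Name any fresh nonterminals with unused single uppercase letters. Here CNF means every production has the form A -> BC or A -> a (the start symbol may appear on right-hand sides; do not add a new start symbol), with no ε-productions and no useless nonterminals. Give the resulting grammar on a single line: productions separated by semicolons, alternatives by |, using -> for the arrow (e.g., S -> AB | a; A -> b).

No ε-productions.
After unit-elimination: S -> h | SF | cT | ch | chc; F -> h | TF; T -> h | cT.
TERM: introduce A -> c, B -> h and substitute in every rule of length ≥2.
BIN: S -> ABA becomes S -> AC, C -> BA.

S -> h | AB | AC | AT | SF; A -> c; B -> h; C -> BA; F -> h | TF; T -> h | AT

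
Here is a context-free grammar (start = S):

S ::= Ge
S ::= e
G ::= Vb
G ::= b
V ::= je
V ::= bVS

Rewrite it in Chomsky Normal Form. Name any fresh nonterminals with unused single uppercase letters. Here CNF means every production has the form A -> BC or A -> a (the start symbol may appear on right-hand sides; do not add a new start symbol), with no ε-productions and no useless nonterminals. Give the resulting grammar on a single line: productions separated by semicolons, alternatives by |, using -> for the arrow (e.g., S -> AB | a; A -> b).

No ε-productions.
No unit productions to eliminate.
TERM: introduce A -> b, B -> e, C -> j and substitute in every rule of length ≥2.
BIN: V -> AVS becomes V -> AD, D -> VS.

S -> e | GB; A -> b; B -> e; C -> j; D -> VS; G -> b | VA; V -> AD | CB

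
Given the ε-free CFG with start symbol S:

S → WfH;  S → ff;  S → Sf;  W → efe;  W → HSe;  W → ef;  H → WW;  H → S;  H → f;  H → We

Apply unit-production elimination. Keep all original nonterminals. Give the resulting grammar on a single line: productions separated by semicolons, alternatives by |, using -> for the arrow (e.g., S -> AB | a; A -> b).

S -> Sf | ff | WfH; H -> f | Sf | WW | We | ff | WfH; W -> ef | HSe | efe

Unit productions: H->S.
Unit pairs (A ⇒* B via units): (H,S).
S: inherits non-unit rules of {S} → Sf | WfH | ff.
H: inherits non-unit rules of {H, S} → Sf | WW | We | WfH | f | ff.
W: inherits non-unit rules of {W} → HSe | ef | efe.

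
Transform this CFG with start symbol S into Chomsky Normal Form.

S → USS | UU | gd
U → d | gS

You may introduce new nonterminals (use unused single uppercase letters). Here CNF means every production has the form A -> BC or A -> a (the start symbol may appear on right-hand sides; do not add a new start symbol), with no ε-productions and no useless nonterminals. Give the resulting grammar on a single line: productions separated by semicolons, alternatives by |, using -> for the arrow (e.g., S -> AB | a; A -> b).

S -> AB | UC | UU; A -> g; B -> d; C -> SS; U -> d | AS

No ε-productions.
No unit productions to eliminate.
TERM: introduce B -> d, A -> g and substitute in every rule of length ≥2.
BIN: S -> USS becomes S -> UC, C -> SS.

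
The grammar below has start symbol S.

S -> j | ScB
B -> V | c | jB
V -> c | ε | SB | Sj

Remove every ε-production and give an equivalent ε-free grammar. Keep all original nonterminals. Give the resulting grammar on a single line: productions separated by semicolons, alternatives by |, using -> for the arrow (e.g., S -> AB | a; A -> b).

S -> j | Sc | ScB; B -> V | c | j | jB; V -> S | c | SB | Sj

Nullable set: {B, V}.
S -> ScB: B nullable, giving Sc | ScB.
B -> V: V nullable, giving V.
B -> jB: B nullable, giving j | jB.
Drop V -> ε.
V -> SB: B nullable, giving S | SB.
Unchanged (no nullable symbols): S -> j; B -> c; V -> Sj; V -> c.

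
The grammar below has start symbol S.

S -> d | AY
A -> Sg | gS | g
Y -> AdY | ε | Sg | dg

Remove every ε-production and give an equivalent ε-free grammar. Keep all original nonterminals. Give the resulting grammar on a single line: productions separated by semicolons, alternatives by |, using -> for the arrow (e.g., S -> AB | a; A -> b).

Nullable set: {Y}.
S -> AY: Y nullable, giving A | AY.
Drop Y -> ε.
Y -> AdY: Y nullable, giving Ad | AdY.
Unchanged (no nullable symbols): S -> d; A -> Sg; A -> g; A -> gS; Y -> Sg; Y -> dg.

S -> A | d | AY; A -> g | Sg | gS; Y -> Ad | Sg | dg | AdY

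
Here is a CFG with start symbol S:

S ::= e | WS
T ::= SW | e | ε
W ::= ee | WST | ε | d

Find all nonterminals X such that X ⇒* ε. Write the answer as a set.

{T, W}

Directly nullable (have an ε-rule): {T, W}.
Not nullable: S — each has a terminal in every rule's right-hand side or depends on a non-nullable symbol.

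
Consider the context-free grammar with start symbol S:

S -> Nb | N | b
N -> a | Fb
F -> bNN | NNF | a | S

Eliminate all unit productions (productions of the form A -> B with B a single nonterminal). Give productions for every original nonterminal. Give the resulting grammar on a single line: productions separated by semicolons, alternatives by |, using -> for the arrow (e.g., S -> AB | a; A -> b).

S -> a | b | Fb | Nb; F -> a | b | Fb | Nb | NNF | bNN; N -> a | Fb

Unit productions: F->S, S->N.
Unit pairs (A ⇒* B via units): (F,N), (F,S), (S,N).
S: inherits non-unit rules of {N, S} → Fb | Nb | a | b.
F: inherits non-unit rules of {F, N, S} → Fb | NNF | Nb | a | b | bNN.
N: inherits non-unit rules of {N} → Fb | a.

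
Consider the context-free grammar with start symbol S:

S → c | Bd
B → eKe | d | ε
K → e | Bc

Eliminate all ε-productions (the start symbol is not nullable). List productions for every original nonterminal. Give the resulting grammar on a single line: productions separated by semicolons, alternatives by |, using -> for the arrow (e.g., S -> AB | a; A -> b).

S -> c | d | Bd; B -> d | eKe; K -> c | e | Bc

Nullable set: {B}.
S -> Bd: B nullable, giving Bd | d.
Drop B -> ε.
K -> Bc: B nullable, giving Bc | c.
Unchanged (no nullable symbols): S -> c; B -> d; B -> eKe; K -> e.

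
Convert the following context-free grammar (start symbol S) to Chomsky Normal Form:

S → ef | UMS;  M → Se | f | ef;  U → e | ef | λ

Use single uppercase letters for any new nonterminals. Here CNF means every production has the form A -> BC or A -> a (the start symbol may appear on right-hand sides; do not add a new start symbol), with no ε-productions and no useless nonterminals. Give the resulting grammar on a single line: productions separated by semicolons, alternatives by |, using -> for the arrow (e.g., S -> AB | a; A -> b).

Nullable: {U}; after ε-elimination: S -> MS | ef | UMS; M -> f | Se | ef; U -> e | ef.
No unit productions to eliminate.
TERM: introduce A -> e, B -> f and substitute in every rule of length ≥2.
BIN: S -> UMS becomes S -> UC, C -> MS.

S -> AB | MS | UC; A -> e; B -> f; C -> MS; M -> f | AB | SA; U -> e | AB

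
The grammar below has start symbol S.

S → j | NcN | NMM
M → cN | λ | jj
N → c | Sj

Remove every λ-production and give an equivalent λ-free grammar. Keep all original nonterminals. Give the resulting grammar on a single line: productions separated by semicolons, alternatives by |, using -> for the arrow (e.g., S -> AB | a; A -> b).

S -> N | j | NM | NMM | NcN; M -> cN | jj; N -> c | Sj

Nullable set: {M}.
S -> NMM: M, M nullable, giving N | NM | NMM.
Drop M -> λ.
Unchanged (no nullable symbols): S -> NcN; S -> j; M -> cN; M -> jj; N -> Sj; N -> c.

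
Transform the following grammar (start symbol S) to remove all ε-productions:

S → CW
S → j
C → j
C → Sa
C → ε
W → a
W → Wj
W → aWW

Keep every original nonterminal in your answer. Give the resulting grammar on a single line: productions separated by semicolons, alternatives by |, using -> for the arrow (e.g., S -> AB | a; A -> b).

S -> W | j | CW; C -> j | Sa; W -> a | Wj | aWW

Nullable set: {C}.
S -> CW: C nullable, giving CW | W.
Drop C -> ε.
Unchanged (no nullable symbols): S -> j; C -> Sa; C -> j; W -> Wj; W -> a; W -> aWW.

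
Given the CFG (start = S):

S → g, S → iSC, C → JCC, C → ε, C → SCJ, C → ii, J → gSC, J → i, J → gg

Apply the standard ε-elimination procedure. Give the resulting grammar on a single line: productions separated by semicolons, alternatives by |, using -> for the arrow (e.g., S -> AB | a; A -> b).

Nullable set: {C}.
S -> iSC: C nullable, giving iS | iSC.
Drop C -> ε.
C -> JCC: C, C nullable, giving J | JC | JCC.
C -> SCJ: C nullable, giving SCJ | SJ.
J -> gSC: C nullable, giving gS | gSC.
Unchanged (no nullable symbols): S -> g; C -> ii; J -> gg; J -> i.

S -> g | iS | iSC; C -> J | JC | SJ | ii | JCC | SCJ; J -> i | gS | gg | gSC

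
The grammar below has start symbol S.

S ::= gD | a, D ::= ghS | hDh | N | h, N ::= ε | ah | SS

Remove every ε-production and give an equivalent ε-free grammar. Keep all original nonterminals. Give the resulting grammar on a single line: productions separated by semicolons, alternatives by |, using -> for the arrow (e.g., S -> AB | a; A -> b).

S -> a | g | gD; D -> N | h | hh | ghS | hDh; N -> SS | ah

Nullable set: {D, N}.
S -> gD: D nullable, giving g | gD.
D -> N: N nullable, giving N.
D -> hDh: D nullable, giving hDh | hh.
Drop N -> ε.
Unchanged (no nullable symbols): S -> a; D -> ghS; D -> h; N -> SS; N -> ah.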